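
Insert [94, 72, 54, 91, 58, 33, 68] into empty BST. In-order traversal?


Insert 94: root
Insert 72: L from 94
Insert 54: L from 94 -> L from 72
Insert 91: L from 94 -> R from 72
Insert 58: L from 94 -> L from 72 -> R from 54
Insert 33: L from 94 -> L from 72 -> L from 54
Insert 68: L from 94 -> L from 72 -> R from 54 -> R from 58

In-order: [33, 54, 58, 68, 72, 91, 94]


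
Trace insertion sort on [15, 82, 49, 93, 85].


Initial: [15, 82, 49, 93, 85]
Insert 82: [15, 82, 49, 93, 85]
Insert 49: [15, 49, 82, 93, 85]
Insert 93: [15, 49, 82, 93, 85]
Insert 85: [15, 49, 82, 85, 93]

Sorted: [15, 49, 82, 85, 93]


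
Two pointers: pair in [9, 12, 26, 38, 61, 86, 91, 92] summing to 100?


lo=0(9)+hi=7(92)=101
lo=0(9)+hi=6(91)=100

Yes: 9+91=100


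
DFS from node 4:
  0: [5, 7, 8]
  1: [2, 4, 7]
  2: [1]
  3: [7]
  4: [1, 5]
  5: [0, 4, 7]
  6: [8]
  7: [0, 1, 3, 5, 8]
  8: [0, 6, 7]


Visit 4, push [5, 1]
Visit 1, push [7, 2]
Visit 2, push []
Visit 7, push [8, 5, 3, 0]
Visit 0, push [8, 5]
Visit 5, push []
Visit 8, push [6]
Visit 6, push []
Visit 3, push []

DFS order: [4, 1, 2, 7, 0, 5, 8, 6, 3]


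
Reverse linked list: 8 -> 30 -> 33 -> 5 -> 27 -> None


Step 1: curr=8, set curr.next=prev(None) | reversed so far: 8
Step 2: curr=30, set curr.next=prev(8) | reversed so far: 30 -> 8
Step 3: curr=33, set curr.next=prev(30) | reversed so far: 33 -> 30 -> 8
Step 4: curr=5, set curr.next=prev(33) | reversed so far: 5 -> 33 -> 30 -> 8
Step 5: curr=27, set curr.next=prev(5) | reversed so far: 27 -> 5 -> 33 -> 30 -> 8

27 -> 5 -> 33 -> 30 -> 8 -> None


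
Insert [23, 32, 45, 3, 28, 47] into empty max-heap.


Insert 23: [23]
Insert 32: [32, 23]
Insert 45: [45, 23, 32]
Insert 3: [45, 23, 32, 3]
Insert 28: [45, 28, 32, 3, 23]
Insert 47: [47, 28, 45, 3, 23, 32]

Final heap: [47, 28, 45, 3, 23, 32]


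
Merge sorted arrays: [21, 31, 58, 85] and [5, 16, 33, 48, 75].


Take 5 from B
Take 16 from B
Take 21 from A
Take 31 from A
Take 33 from B
Take 48 from B
Take 58 from A
Take 75 from B

Merged: [5, 16, 21, 31, 33, 48, 58, 75, 85]


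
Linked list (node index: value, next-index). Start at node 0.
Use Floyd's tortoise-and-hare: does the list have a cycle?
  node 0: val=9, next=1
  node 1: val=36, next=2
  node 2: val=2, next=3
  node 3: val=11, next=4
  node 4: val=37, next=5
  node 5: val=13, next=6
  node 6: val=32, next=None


Floyd's tortoise (slow, +1) and hare (fast, +2):
  init: slow=0, fast=0
  step 1: slow=1, fast=2
  step 2: slow=2, fast=4
  step 3: slow=3, fast=6
  step 4: fast -> None, no cycle

Cycle: no


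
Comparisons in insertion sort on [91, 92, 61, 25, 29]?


Algorithm: insertion sort
Input: [91, 92, 61, 25, 29]
Sorted: [25, 29, 61, 91, 92]

10


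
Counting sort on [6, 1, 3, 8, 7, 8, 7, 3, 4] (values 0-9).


Input: [6, 1, 3, 8, 7, 8, 7, 3, 4]
Counts: [0, 1, 0, 2, 1, 0, 1, 2, 2, 0]

Sorted: [1, 3, 3, 4, 6, 7, 7, 8, 8]


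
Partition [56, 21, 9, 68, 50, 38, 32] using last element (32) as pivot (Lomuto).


Pivot: 32
  21 <= 32: swap -> [21, 56, 9, 68, 50, 38, 32]
  9 <= 32: swap -> [21, 9, 56, 68, 50, 38, 32]
Place pivot at 2: [21, 9, 32, 68, 50, 38, 56]

Partitioned: [21, 9, 32, 68, 50, 38, 56]


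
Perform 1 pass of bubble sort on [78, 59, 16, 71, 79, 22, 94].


Initial: [78, 59, 16, 71, 79, 22, 94]
Pass 1: [59, 16, 71, 78, 22, 79, 94] (4 swaps)

After 1 pass: [59, 16, 71, 78, 22, 79, 94]


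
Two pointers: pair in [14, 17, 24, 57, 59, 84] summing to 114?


lo=0(14)+hi=5(84)=98
lo=1(17)+hi=5(84)=101
lo=2(24)+hi=5(84)=108
lo=3(57)+hi=5(84)=141
lo=3(57)+hi=4(59)=116

No pair found


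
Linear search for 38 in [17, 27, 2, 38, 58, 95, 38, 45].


i=0: 17!=38
i=1: 27!=38
i=2: 2!=38
i=3: 38==38 found!

Found at 3, 4 comps


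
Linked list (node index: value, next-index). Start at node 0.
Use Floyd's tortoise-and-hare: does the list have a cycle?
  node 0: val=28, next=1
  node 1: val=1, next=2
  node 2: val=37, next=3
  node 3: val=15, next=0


Floyd's tortoise (slow, +1) and hare (fast, +2):
  init: slow=0, fast=0
  step 1: slow=1, fast=2
  step 2: slow=2, fast=0
  step 3: slow=3, fast=2
  step 4: slow=0, fast=0
  slow == fast at node 0: cycle detected

Cycle: yes


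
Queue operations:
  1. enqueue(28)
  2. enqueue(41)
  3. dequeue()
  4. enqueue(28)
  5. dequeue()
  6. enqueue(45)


enqueue(28) -> [28]
enqueue(41) -> [28, 41]
dequeue()->28, [41]
enqueue(28) -> [41, 28]
dequeue()->41, [28]
enqueue(45) -> [28, 45]

Final queue: [28, 45]


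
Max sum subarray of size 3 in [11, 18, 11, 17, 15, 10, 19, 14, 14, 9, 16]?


[0:3]: 40
[1:4]: 46
[2:5]: 43
[3:6]: 42
[4:7]: 44
[5:8]: 43
[6:9]: 47
[7:10]: 37
[8:11]: 39

Max: 47 at [6:9]


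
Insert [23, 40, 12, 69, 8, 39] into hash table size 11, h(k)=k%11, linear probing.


Insert 23: h=1 -> slot 1
Insert 40: h=7 -> slot 7
Insert 12: h=1, 1 probes -> slot 2
Insert 69: h=3 -> slot 3
Insert 8: h=8 -> slot 8
Insert 39: h=6 -> slot 6

Table: [None, 23, 12, 69, None, None, 39, 40, 8, None, None]


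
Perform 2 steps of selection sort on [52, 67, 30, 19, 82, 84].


Initial: [52, 67, 30, 19, 82, 84]
Step 1: min=19 at 3
  Swap: [19, 67, 30, 52, 82, 84]
Step 2: min=30 at 2
  Swap: [19, 30, 67, 52, 82, 84]

After 2 steps: [19, 30, 67, 52, 82, 84]


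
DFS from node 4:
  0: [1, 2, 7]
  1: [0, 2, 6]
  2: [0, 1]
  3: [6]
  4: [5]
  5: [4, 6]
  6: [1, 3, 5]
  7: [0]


Visit 4, push [5]
Visit 5, push [6]
Visit 6, push [3, 1]
Visit 1, push [2, 0]
Visit 0, push [7, 2]
Visit 2, push []
Visit 7, push []
Visit 3, push []

DFS order: [4, 5, 6, 1, 0, 2, 7, 3]


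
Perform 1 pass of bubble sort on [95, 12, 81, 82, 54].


Initial: [95, 12, 81, 82, 54]
Pass 1: [12, 81, 82, 54, 95] (4 swaps)

After 1 pass: [12, 81, 82, 54, 95]


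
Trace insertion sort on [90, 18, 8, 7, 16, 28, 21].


Initial: [90, 18, 8, 7, 16, 28, 21]
Insert 18: [18, 90, 8, 7, 16, 28, 21]
Insert 8: [8, 18, 90, 7, 16, 28, 21]
Insert 7: [7, 8, 18, 90, 16, 28, 21]
Insert 16: [7, 8, 16, 18, 90, 28, 21]
Insert 28: [7, 8, 16, 18, 28, 90, 21]
Insert 21: [7, 8, 16, 18, 21, 28, 90]

Sorted: [7, 8, 16, 18, 21, 28, 90]


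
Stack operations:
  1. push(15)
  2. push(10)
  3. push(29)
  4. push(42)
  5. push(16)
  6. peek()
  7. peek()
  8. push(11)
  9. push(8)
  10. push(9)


push(15) -> [15]
push(10) -> [15, 10]
push(29) -> [15, 10, 29]
push(42) -> [15, 10, 29, 42]
push(16) -> [15, 10, 29, 42, 16]
peek()->16
peek()->16
push(11) -> [15, 10, 29, 42, 16, 11]
push(8) -> [15, 10, 29, 42, 16, 11, 8]
push(9) -> [15, 10, 29, 42, 16, 11, 8, 9]

Final stack: [15, 10, 29, 42, 16, 11, 8, 9]


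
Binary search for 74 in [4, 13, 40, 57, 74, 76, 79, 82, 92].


Step 1: lo=0, hi=8, mid=4, val=74

Found at index 4


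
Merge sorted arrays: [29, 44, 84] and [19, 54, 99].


Take 19 from B
Take 29 from A
Take 44 from A
Take 54 from B
Take 84 from A

Merged: [19, 29, 44, 54, 84, 99]


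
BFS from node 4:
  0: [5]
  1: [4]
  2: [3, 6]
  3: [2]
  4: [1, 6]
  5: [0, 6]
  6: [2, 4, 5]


Visit 4, enqueue [1, 6]
Visit 1, enqueue []
Visit 6, enqueue [2, 5]
Visit 2, enqueue [3]
Visit 5, enqueue [0]
Visit 3, enqueue []
Visit 0, enqueue []

BFS order: [4, 1, 6, 2, 5, 3, 0]


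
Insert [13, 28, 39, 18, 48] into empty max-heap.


Insert 13: [13]
Insert 28: [28, 13]
Insert 39: [39, 13, 28]
Insert 18: [39, 18, 28, 13]
Insert 48: [48, 39, 28, 13, 18]

Final heap: [48, 39, 28, 13, 18]


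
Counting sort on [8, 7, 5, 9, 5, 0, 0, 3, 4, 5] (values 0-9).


Input: [8, 7, 5, 9, 5, 0, 0, 3, 4, 5]
Counts: [2, 0, 0, 1, 1, 3, 0, 1, 1, 1]

Sorted: [0, 0, 3, 4, 5, 5, 5, 7, 8, 9]


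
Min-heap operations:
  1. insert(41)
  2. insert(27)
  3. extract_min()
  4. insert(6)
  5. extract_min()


insert(41) -> [41]
insert(27) -> [27, 41]
extract_min()->27, [41]
insert(6) -> [6, 41]
extract_min()->6, [41]

Final heap: [41]


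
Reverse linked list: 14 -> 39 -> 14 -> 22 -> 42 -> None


Step 1: curr=14, set curr.next=prev(None) | reversed so far: 14
Step 2: curr=39, set curr.next=prev(14) | reversed so far: 39 -> 14
Step 3: curr=14, set curr.next=prev(39) | reversed so far: 14 -> 39 -> 14
Step 4: curr=22, set curr.next=prev(14) | reversed so far: 22 -> 14 -> 39 -> 14
Step 5: curr=42, set curr.next=prev(22) | reversed so far: 42 -> 22 -> 14 -> 39 -> 14

42 -> 22 -> 14 -> 39 -> 14 -> None


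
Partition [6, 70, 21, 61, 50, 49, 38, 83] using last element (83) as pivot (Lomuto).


Pivot: 83
  6 <= 83: advance i (no swap)
  70 <= 83: advance i (no swap)
  21 <= 83: advance i (no swap)
  61 <= 83: advance i (no swap)
  50 <= 83: advance i (no swap)
  49 <= 83: advance i (no swap)
  38 <= 83: advance i (no swap)
Place pivot at 7: [6, 70, 21, 61, 50, 49, 38, 83]

Partitioned: [6, 70, 21, 61, 50, 49, 38, 83]


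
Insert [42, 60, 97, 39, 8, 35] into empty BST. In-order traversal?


Insert 42: root
Insert 60: R from 42
Insert 97: R from 42 -> R from 60
Insert 39: L from 42
Insert 8: L from 42 -> L from 39
Insert 35: L from 42 -> L from 39 -> R from 8

In-order: [8, 35, 39, 42, 60, 97]


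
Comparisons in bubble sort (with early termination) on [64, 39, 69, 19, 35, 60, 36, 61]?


Algorithm: bubble sort (with early termination)
Input: [64, 39, 69, 19, 35, 60, 36, 61]
Sorted: [19, 35, 36, 39, 60, 61, 64, 69]

25


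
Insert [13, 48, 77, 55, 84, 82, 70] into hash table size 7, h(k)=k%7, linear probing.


Insert 13: h=6 -> slot 6
Insert 48: h=6, 1 probes -> slot 0
Insert 77: h=0, 1 probes -> slot 1
Insert 55: h=6, 3 probes -> slot 2
Insert 84: h=0, 3 probes -> slot 3
Insert 82: h=5 -> slot 5
Insert 70: h=0, 4 probes -> slot 4

Table: [48, 77, 55, 84, 70, 82, 13]


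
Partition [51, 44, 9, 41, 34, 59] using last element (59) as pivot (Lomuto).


Pivot: 59
  51 <= 59: advance i (no swap)
  44 <= 59: advance i (no swap)
  9 <= 59: advance i (no swap)
  41 <= 59: advance i (no swap)
  34 <= 59: advance i (no swap)
Place pivot at 5: [51, 44, 9, 41, 34, 59]

Partitioned: [51, 44, 9, 41, 34, 59]


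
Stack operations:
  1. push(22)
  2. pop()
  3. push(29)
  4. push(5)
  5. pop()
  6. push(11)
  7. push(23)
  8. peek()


push(22) -> [22]
pop()->22, []
push(29) -> [29]
push(5) -> [29, 5]
pop()->5, [29]
push(11) -> [29, 11]
push(23) -> [29, 11, 23]
peek()->23

Final stack: [29, 11, 23]


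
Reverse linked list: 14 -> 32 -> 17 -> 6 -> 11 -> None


Step 1: curr=14, set curr.next=prev(None) | reversed so far: 14
Step 2: curr=32, set curr.next=prev(14) | reversed so far: 32 -> 14
Step 3: curr=17, set curr.next=prev(32) | reversed so far: 17 -> 32 -> 14
Step 4: curr=6, set curr.next=prev(17) | reversed so far: 6 -> 17 -> 32 -> 14
Step 5: curr=11, set curr.next=prev(6) | reversed so far: 11 -> 6 -> 17 -> 32 -> 14

11 -> 6 -> 17 -> 32 -> 14 -> None


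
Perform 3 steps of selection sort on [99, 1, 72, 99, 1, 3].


Initial: [99, 1, 72, 99, 1, 3]
Step 1: min=1 at 1
  Swap: [1, 99, 72, 99, 1, 3]
Step 2: min=1 at 4
  Swap: [1, 1, 72, 99, 99, 3]
Step 3: min=3 at 5
  Swap: [1, 1, 3, 99, 99, 72]

After 3 steps: [1, 1, 3, 99, 99, 72]


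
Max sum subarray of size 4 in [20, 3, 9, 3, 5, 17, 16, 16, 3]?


[0:4]: 35
[1:5]: 20
[2:6]: 34
[3:7]: 41
[4:8]: 54
[5:9]: 52

Max: 54 at [4:8]


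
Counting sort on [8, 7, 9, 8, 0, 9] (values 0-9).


Input: [8, 7, 9, 8, 0, 9]
Counts: [1, 0, 0, 0, 0, 0, 0, 1, 2, 2]

Sorted: [0, 7, 8, 8, 9, 9]


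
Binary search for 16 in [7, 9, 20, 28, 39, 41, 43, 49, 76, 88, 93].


Step 1: lo=0, hi=10, mid=5, val=41
Step 2: lo=0, hi=4, mid=2, val=20
Step 3: lo=0, hi=1, mid=0, val=7
Step 4: lo=1, hi=1, mid=1, val=9

Not found


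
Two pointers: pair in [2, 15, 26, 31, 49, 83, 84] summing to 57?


lo=0(2)+hi=6(84)=86
lo=0(2)+hi=5(83)=85
lo=0(2)+hi=4(49)=51
lo=1(15)+hi=4(49)=64
lo=1(15)+hi=3(31)=46
lo=2(26)+hi=3(31)=57

Yes: 26+31=57


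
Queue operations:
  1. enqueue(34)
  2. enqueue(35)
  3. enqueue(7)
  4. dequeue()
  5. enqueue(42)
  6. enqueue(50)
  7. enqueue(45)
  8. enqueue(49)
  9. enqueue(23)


enqueue(34) -> [34]
enqueue(35) -> [34, 35]
enqueue(7) -> [34, 35, 7]
dequeue()->34, [35, 7]
enqueue(42) -> [35, 7, 42]
enqueue(50) -> [35, 7, 42, 50]
enqueue(45) -> [35, 7, 42, 50, 45]
enqueue(49) -> [35, 7, 42, 50, 45, 49]
enqueue(23) -> [35, 7, 42, 50, 45, 49, 23]

Final queue: [35, 7, 42, 50, 45, 49, 23]


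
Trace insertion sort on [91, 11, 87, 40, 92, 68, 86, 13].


Initial: [91, 11, 87, 40, 92, 68, 86, 13]
Insert 11: [11, 91, 87, 40, 92, 68, 86, 13]
Insert 87: [11, 87, 91, 40, 92, 68, 86, 13]
Insert 40: [11, 40, 87, 91, 92, 68, 86, 13]
Insert 92: [11, 40, 87, 91, 92, 68, 86, 13]
Insert 68: [11, 40, 68, 87, 91, 92, 86, 13]
Insert 86: [11, 40, 68, 86, 87, 91, 92, 13]
Insert 13: [11, 13, 40, 68, 86, 87, 91, 92]

Sorted: [11, 13, 40, 68, 86, 87, 91, 92]


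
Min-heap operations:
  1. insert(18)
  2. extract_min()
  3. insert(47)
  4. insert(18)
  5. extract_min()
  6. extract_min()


insert(18) -> [18]
extract_min()->18, []
insert(47) -> [47]
insert(18) -> [18, 47]
extract_min()->18, [47]
extract_min()->47, []

Final heap: []


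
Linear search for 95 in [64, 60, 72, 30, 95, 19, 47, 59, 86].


i=0: 64!=95
i=1: 60!=95
i=2: 72!=95
i=3: 30!=95
i=4: 95==95 found!

Found at 4, 5 comps


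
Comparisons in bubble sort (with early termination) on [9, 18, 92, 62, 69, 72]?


Algorithm: bubble sort (with early termination)
Input: [9, 18, 92, 62, 69, 72]
Sorted: [9, 18, 62, 69, 72, 92]

9


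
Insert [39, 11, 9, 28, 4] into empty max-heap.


Insert 39: [39]
Insert 11: [39, 11]
Insert 9: [39, 11, 9]
Insert 28: [39, 28, 9, 11]
Insert 4: [39, 28, 9, 11, 4]

Final heap: [39, 28, 9, 11, 4]


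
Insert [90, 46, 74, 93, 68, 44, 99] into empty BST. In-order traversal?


Insert 90: root
Insert 46: L from 90
Insert 74: L from 90 -> R from 46
Insert 93: R from 90
Insert 68: L from 90 -> R from 46 -> L from 74
Insert 44: L from 90 -> L from 46
Insert 99: R from 90 -> R from 93

In-order: [44, 46, 68, 74, 90, 93, 99]


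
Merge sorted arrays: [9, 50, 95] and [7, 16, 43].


Take 7 from B
Take 9 from A
Take 16 from B
Take 43 from B

Merged: [7, 9, 16, 43, 50, 95]


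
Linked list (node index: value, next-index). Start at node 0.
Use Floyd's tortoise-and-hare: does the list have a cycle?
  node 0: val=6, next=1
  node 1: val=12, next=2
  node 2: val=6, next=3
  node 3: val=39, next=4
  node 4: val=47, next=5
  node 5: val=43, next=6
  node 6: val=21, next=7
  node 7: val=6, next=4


Floyd's tortoise (slow, +1) and hare (fast, +2):
  init: slow=0, fast=0
  step 1: slow=1, fast=2
  step 2: slow=2, fast=4
  step 3: slow=3, fast=6
  step 4: slow=4, fast=4
  slow == fast at node 4: cycle detected

Cycle: yes


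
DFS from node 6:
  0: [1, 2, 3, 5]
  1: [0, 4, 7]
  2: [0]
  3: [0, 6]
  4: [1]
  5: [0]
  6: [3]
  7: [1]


Visit 6, push [3]
Visit 3, push [0]
Visit 0, push [5, 2, 1]
Visit 1, push [7, 4]
Visit 4, push []
Visit 7, push []
Visit 2, push []
Visit 5, push []

DFS order: [6, 3, 0, 1, 4, 7, 2, 5]


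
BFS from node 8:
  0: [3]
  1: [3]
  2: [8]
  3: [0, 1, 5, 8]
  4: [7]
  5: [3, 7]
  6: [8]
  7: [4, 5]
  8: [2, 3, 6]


Visit 8, enqueue [2, 3, 6]
Visit 2, enqueue []
Visit 3, enqueue [0, 1, 5]
Visit 6, enqueue []
Visit 0, enqueue []
Visit 1, enqueue []
Visit 5, enqueue [7]
Visit 7, enqueue [4]
Visit 4, enqueue []

BFS order: [8, 2, 3, 6, 0, 1, 5, 7, 4]


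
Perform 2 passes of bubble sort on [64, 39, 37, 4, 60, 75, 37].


Initial: [64, 39, 37, 4, 60, 75, 37]
Pass 1: [39, 37, 4, 60, 64, 37, 75] (5 swaps)
Pass 2: [37, 4, 39, 60, 37, 64, 75] (3 swaps)

After 2 passes: [37, 4, 39, 60, 37, 64, 75]


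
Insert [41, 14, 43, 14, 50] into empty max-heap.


Insert 41: [41]
Insert 14: [41, 14]
Insert 43: [43, 14, 41]
Insert 14: [43, 14, 41, 14]
Insert 50: [50, 43, 41, 14, 14]

Final heap: [50, 43, 41, 14, 14]


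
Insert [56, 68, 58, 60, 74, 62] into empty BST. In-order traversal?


Insert 56: root
Insert 68: R from 56
Insert 58: R from 56 -> L from 68
Insert 60: R from 56 -> L from 68 -> R from 58
Insert 74: R from 56 -> R from 68
Insert 62: R from 56 -> L from 68 -> R from 58 -> R from 60

In-order: [56, 58, 60, 62, 68, 74]


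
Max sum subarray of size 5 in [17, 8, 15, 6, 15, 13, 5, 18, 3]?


[0:5]: 61
[1:6]: 57
[2:7]: 54
[3:8]: 57
[4:9]: 54

Max: 61 at [0:5]


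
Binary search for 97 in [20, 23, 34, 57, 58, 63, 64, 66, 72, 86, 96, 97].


Step 1: lo=0, hi=11, mid=5, val=63
Step 2: lo=6, hi=11, mid=8, val=72
Step 3: lo=9, hi=11, mid=10, val=96
Step 4: lo=11, hi=11, mid=11, val=97

Found at index 11


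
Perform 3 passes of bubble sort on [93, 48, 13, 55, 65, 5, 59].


Initial: [93, 48, 13, 55, 65, 5, 59]
Pass 1: [48, 13, 55, 65, 5, 59, 93] (6 swaps)
Pass 2: [13, 48, 55, 5, 59, 65, 93] (3 swaps)
Pass 3: [13, 48, 5, 55, 59, 65, 93] (1 swaps)

After 3 passes: [13, 48, 5, 55, 59, 65, 93]


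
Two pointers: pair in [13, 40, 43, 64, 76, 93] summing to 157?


lo=0(13)+hi=5(93)=106
lo=1(40)+hi=5(93)=133
lo=2(43)+hi=5(93)=136
lo=3(64)+hi=5(93)=157

Yes: 64+93=157


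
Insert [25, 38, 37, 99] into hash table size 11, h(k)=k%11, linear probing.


Insert 25: h=3 -> slot 3
Insert 38: h=5 -> slot 5
Insert 37: h=4 -> slot 4
Insert 99: h=0 -> slot 0

Table: [99, None, None, 25, 37, 38, None, None, None, None, None]


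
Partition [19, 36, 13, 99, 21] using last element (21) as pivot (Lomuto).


Pivot: 21
  19 <= 21: advance i (no swap)
  13 <= 21: swap -> [19, 13, 36, 99, 21]
Place pivot at 2: [19, 13, 21, 99, 36]

Partitioned: [19, 13, 21, 99, 36]


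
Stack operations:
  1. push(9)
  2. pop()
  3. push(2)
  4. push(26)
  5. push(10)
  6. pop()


push(9) -> [9]
pop()->9, []
push(2) -> [2]
push(26) -> [2, 26]
push(10) -> [2, 26, 10]
pop()->10, [2, 26]

Final stack: [2, 26]


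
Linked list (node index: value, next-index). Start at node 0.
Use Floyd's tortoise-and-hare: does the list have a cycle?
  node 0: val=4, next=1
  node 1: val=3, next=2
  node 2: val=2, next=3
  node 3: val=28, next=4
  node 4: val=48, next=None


Floyd's tortoise (slow, +1) and hare (fast, +2):
  init: slow=0, fast=0
  step 1: slow=1, fast=2
  step 2: slow=2, fast=4
  step 3: fast -> None, no cycle

Cycle: no


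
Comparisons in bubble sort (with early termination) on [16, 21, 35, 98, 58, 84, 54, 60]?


Algorithm: bubble sort (with early termination)
Input: [16, 21, 35, 98, 58, 84, 54, 60]
Sorted: [16, 21, 35, 54, 58, 60, 84, 98]

22


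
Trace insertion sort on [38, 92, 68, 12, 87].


Initial: [38, 92, 68, 12, 87]
Insert 92: [38, 92, 68, 12, 87]
Insert 68: [38, 68, 92, 12, 87]
Insert 12: [12, 38, 68, 92, 87]
Insert 87: [12, 38, 68, 87, 92]

Sorted: [12, 38, 68, 87, 92]


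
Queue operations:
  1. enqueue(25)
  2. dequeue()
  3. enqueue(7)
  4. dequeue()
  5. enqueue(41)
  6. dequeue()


enqueue(25) -> [25]
dequeue()->25, []
enqueue(7) -> [7]
dequeue()->7, []
enqueue(41) -> [41]
dequeue()->41, []

Final queue: []


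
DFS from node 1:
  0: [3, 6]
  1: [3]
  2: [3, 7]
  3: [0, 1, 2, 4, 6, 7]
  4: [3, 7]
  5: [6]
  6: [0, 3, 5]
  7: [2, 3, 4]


Visit 1, push [3]
Visit 3, push [7, 6, 4, 2, 0]
Visit 0, push [6]
Visit 6, push [5]
Visit 5, push []
Visit 2, push [7]
Visit 7, push [4]
Visit 4, push []

DFS order: [1, 3, 0, 6, 5, 2, 7, 4]


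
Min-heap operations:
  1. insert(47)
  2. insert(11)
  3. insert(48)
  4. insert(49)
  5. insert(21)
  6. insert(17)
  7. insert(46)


insert(47) -> [47]
insert(11) -> [11, 47]
insert(48) -> [11, 47, 48]
insert(49) -> [11, 47, 48, 49]
insert(21) -> [11, 21, 48, 49, 47]
insert(17) -> [11, 21, 17, 49, 47, 48]
insert(46) -> [11, 21, 17, 49, 47, 48, 46]

Final heap: [11, 21, 17, 49, 47, 48, 46]


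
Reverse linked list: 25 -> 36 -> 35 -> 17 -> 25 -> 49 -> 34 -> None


Step 1: curr=25, set curr.next=prev(None) | reversed so far: 25
Step 2: curr=36, set curr.next=prev(25) | reversed so far: 36 -> 25
Step 3: curr=35, set curr.next=prev(36) | reversed so far: 35 -> 36 -> 25
Step 4: curr=17, set curr.next=prev(35) | reversed so far: 17 -> 35 -> 36 -> 25
Step 5: curr=25, set curr.next=prev(17) | reversed so far: 25 -> 17 -> 35 -> 36 -> 25
Step 6: curr=49, set curr.next=prev(25) | reversed so far: 49 -> 25 -> 17 -> 35 -> 36 -> 25
Step 7: curr=34, set curr.next=prev(49) | reversed so far: 34 -> 49 -> 25 -> 17 -> 35 -> 36 -> 25

34 -> 49 -> 25 -> 17 -> 35 -> 36 -> 25 -> None


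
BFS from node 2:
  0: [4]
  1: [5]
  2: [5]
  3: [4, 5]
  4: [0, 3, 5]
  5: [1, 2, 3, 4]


Visit 2, enqueue [5]
Visit 5, enqueue [1, 3, 4]
Visit 1, enqueue []
Visit 3, enqueue []
Visit 4, enqueue [0]
Visit 0, enqueue []

BFS order: [2, 5, 1, 3, 4, 0]


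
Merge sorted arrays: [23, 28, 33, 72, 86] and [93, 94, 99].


Take 23 from A
Take 28 from A
Take 33 from A
Take 72 from A
Take 86 from A

Merged: [23, 28, 33, 72, 86, 93, 94, 99]


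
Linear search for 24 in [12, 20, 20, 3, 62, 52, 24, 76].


i=0: 12!=24
i=1: 20!=24
i=2: 20!=24
i=3: 3!=24
i=4: 62!=24
i=5: 52!=24
i=6: 24==24 found!

Found at 6, 7 comps


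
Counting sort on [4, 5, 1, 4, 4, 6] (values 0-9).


Input: [4, 5, 1, 4, 4, 6]
Counts: [0, 1, 0, 0, 3, 1, 1, 0, 0, 0]

Sorted: [1, 4, 4, 4, 5, 6]


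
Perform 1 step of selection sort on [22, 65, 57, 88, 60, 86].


Initial: [22, 65, 57, 88, 60, 86]
Step 1: min=22 at 0
  Swap: [22, 65, 57, 88, 60, 86]

After 1 step: [22, 65, 57, 88, 60, 86]


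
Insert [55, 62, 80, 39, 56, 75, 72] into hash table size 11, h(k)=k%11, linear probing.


Insert 55: h=0 -> slot 0
Insert 62: h=7 -> slot 7
Insert 80: h=3 -> slot 3
Insert 39: h=6 -> slot 6
Insert 56: h=1 -> slot 1
Insert 75: h=9 -> slot 9
Insert 72: h=6, 2 probes -> slot 8

Table: [55, 56, None, 80, None, None, 39, 62, 72, 75, None]


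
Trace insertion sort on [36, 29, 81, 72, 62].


Initial: [36, 29, 81, 72, 62]
Insert 29: [29, 36, 81, 72, 62]
Insert 81: [29, 36, 81, 72, 62]
Insert 72: [29, 36, 72, 81, 62]
Insert 62: [29, 36, 62, 72, 81]

Sorted: [29, 36, 62, 72, 81]


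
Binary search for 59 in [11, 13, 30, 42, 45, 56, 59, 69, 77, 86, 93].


Step 1: lo=0, hi=10, mid=5, val=56
Step 2: lo=6, hi=10, mid=8, val=77
Step 3: lo=6, hi=7, mid=6, val=59

Found at index 6


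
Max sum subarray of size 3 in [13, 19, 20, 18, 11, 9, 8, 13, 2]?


[0:3]: 52
[1:4]: 57
[2:5]: 49
[3:6]: 38
[4:7]: 28
[5:8]: 30
[6:9]: 23

Max: 57 at [1:4]


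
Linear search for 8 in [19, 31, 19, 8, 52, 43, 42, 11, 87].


i=0: 19!=8
i=1: 31!=8
i=2: 19!=8
i=3: 8==8 found!

Found at 3, 4 comps


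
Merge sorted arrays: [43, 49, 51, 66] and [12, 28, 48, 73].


Take 12 from B
Take 28 from B
Take 43 from A
Take 48 from B
Take 49 from A
Take 51 from A
Take 66 from A

Merged: [12, 28, 43, 48, 49, 51, 66, 73]


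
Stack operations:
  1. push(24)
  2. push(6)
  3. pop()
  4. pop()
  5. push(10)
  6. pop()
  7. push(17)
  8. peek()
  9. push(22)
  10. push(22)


push(24) -> [24]
push(6) -> [24, 6]
pop()->6, [24]
pop()->24, []
push(10) -> [10]
pop()->10, []
push(17) -> [17]
peek()->17
push(22) -> [17, 22]
push(22) -> [17, 22, 22]

Final stack: [17, 22, 22]


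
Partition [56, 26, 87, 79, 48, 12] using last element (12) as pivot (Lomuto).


Pivot: 12
Place pivot at 0: [12, 26, 87, 79, 48, 56]

Partitioned: [12, 26, 87, 79, 48, 56]


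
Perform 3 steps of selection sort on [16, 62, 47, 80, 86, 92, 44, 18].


Initial: [16, 62, 47, 80, 86, 92, 44, 18]
Step 1: min=16 at 0
  Swap: [16, 62, 47, 80, 86, 92, 44, 18]
Step 2: min=18 at 7
  Swap: [16, 18, 47, 80, 86, 92, 44, 62]
Step 3: min=44 at 6
  Swap: [16, 18, 44, 80, 86, 92, 47, 62]

After 3 steps: [16, 18, 44, 80, 86, 92, 47, 62]


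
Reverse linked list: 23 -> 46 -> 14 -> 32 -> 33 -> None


Step 1: curr=23, set curr.next=prev(None) | reversed so far: 23
Step 2: curr=46, set curr.next=prev(23) | reversed so far: 46 -> 23
Step 3: curr=14, set curr.next=prev(46) | reversed so far: 14 -> 46 -> 23
Step 4: curr=32, set curr.next=prev(14) | reversed so far: 32 -> 14 -> 46 -> 23
Step 5: curr=33, set curr.next=prev(32) | reversed so far: 33 -> 32 -> 14 -> 46 -> 23

33 -> 32 -> 14 -> 46 -> 23 -> None


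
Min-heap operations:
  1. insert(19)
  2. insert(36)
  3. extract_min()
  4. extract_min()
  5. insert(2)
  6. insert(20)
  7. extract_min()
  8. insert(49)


insert(19) -> [19]
insert(36) -> [19, 36]
extract_min()->19, [36]
extract_min()->36, []
insert(2) -> [2]
insert(20) -> [2, 20]
extract_min()->2, [20]
insert(49) -> [20, 49]

Final heap: [20, 49]


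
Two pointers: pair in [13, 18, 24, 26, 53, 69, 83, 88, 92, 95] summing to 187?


lo=0(13)+hi=9(95)=108
lo=1(18)+hi=9(95)=113
lo=2(24)+hi=9(95)=119
lo=3(26)+hi=9(95)=121
lo=4(53)+hi=9(95)=148
lo=5(69)+hi=9(95)=164
lo=6(83)+hi=9(95)=178
lo=7(88)+hi=9(95)=183
lo=8(92)+hi=9(95)=187

Yes: 92+95=187


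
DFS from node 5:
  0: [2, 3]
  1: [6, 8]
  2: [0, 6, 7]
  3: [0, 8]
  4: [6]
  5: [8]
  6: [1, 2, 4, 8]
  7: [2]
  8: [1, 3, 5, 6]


Visit 5, push [8]
Visit 8, push [6, 3, 1]
Visit 1, push [6]
Visit 6, push [4, 2]
Visit 2, push [7, 0]
Visit 0, push [3]
Visit 3, push []
Visit 7, push []
Visit 4, push []

DFS order: [5, 8, 1, 6, 2, 0, 3, 7, 4]


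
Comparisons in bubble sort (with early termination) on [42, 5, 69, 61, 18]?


Algorithm: bubble sort (with early termination)
Input: [42, 5, 69, 61, 18]
Sorted: [5, 18, 42, 61, 69]

10


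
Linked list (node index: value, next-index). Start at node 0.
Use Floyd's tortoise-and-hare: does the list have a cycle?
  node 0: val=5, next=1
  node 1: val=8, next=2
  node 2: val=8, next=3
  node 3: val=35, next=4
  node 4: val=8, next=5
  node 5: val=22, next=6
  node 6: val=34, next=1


Floyd's tortoise (slow, +1) and hare (fast, +2):
  init: slow=0, fast=0
  step 1: slow=1, fast=2
  step 2: slow=2, fast=4
  step 3: slow=3, fast=6
  step 4: slow=4, fast=2
  step 5: slow=5, fast=4
  step 6: slow=6, fast=6
  slow == fast at node 6: cycle detected

Cycle: yes


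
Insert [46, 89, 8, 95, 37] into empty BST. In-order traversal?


Insert 46: root
Insert 89: R from 46
Insert 8: L from 46
Insert 95: R from 46 -> R from 89
Insert 37: L from 46 -> R from 8

In-order: [8, 37, 46, 89, 95]


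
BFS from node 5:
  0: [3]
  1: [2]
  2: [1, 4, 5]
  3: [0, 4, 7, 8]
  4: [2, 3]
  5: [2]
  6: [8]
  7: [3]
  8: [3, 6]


Visit 5, enqueue [2]
Visit 2, enqueue [1, 4]
Visit 1, enqueue []
Visit 4, enqueue [3]
Visit 3, enqueue [0, 7, 8]
Visit 0, enqueue []
Visit 7, enqueue []
Visit 8, enqueue [6]
Visit 6, enqueue []

BFS order: [5, 2, 1, 4, 3, 0, 7, 8, 6]


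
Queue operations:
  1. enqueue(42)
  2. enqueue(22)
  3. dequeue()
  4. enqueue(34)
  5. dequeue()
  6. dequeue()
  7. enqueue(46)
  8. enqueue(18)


enqueue(42) -> [42]
enqueue(22) -> [42, 22]
dequeue()->42, [22]
enqueue(34) -> [22, 34]
dequeue()->22, [34]
dequeue()->34, []
enqueue(46) -> [46]
enqueue(18) -> [46, 18]

Final queue: [46, 18]


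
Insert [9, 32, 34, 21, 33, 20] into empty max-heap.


Insert 9: [9]
Insert 32: [32, 9]
Insert 34: [34, 9, 32]
Insert 21: [34, 21, 32, 9]
Insert 33: [34, 33, 32, 9, 21]
Insert 20: [34, 33, 32, 9, 21, 20]

Final heap: [34, 33, 32, 9, 21, 20]


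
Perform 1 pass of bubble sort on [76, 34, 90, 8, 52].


Initial: [76, 34, 90, 8, 52]
Pass 1: [34, 76, 8, 52, 90] (3 swaps)

After 1 pass: [34, 76, 8, 52, 90]


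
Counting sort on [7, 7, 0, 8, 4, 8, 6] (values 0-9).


Input: [7, 7, 0, 8, 4, 8, 6]
Counts: [1, 0, 0, 0, 1, 0, 1, 2, 2, 0]

Sorted: [0, 4, 6, 7, 7, 8, 8]


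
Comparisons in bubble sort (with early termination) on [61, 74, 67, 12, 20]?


Algorithm: bubble sort (with early termination)
Input: [61, 74, 67, 12, 20]
Sorted: [12, 20, 61, 67, 74]

10


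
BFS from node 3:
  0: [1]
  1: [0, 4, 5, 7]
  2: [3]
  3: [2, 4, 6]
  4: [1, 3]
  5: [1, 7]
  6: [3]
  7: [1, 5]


Visit 3, enqueue [2, 4, 6]
Visit 2, enqueue []
Visit 4, enqueue [1]
Visit 6, enqueue []
Visit 1, enqueue [0, 5, 7]
Visit 0, enqueue []
Visit 5, enqueue []
Visit 7, enqueue []

BFS order: [3, 2, 4, 6, 1, 0, 5, 7]


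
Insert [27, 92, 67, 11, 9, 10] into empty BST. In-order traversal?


Insert 27: root
Insert 92: R from 27
Insert 67: R from 27 -> L from 92
Insert 11: L from 27
Insert 9: L from 27 -> L from 11
Insert 10: L from 27 -> L from 11 -> R from 9

In-order: [9, 10, 11, 27, 67, 92]


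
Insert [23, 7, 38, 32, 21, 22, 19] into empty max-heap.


Insert 23: [23]
Insert 7: [23, 7]
Insert 38: [38, 7, 23]
Insert 32: [38, 32, 23, 7]
Insert 21: [38, 32, 23, 7, 21]
Insert 22: [38, 32, 23, 7, 21, 22]
Insert 19: [38, 32, 23, 7, 21, 22, 19]

Final heap: [38, 32, 23, 7, 21, 22, 19]


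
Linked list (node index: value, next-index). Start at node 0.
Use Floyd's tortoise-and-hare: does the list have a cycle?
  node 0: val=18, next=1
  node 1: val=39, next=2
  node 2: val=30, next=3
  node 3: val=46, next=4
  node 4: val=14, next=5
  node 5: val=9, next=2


Floyd's tortoise (slow, +1) and hare (fast, +2):
  init: slow=0, fast=0
  step 1: slow=1, fast=2
  step 2: slow=2, fast=4
  step 3: slow=3, fast=2
  step 4: slow=4, fast=4
  slow == fast at node 4: cycle detected

Cycle: yes


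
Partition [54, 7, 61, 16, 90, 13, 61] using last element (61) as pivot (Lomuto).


Pivot: 61
  54 <= 61: advance i (no swap)
  7 <= 61: advance i (no swap)
  61 <= 61: advance i (no swap)
  16 <= 61: advance i (no swap)
  13 <= 61: swap -> [54, 7, 61, 16, 13, 90, 61]
Place pivot at 5: [54, 7, 61, 16, 13, 61, 90]

Partitioned: [54, 7, 61, 16, 13, 61, 90]


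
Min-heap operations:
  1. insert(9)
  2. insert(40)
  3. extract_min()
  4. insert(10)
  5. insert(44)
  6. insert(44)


insert(9) -> [9]
insert(40) -> [9, 40]
extract_min()->9, [40]
insert(10) -> [10, 40]
insert(44) -> [10, 40, 44]
insert(44) -> [10, 40, 44, 44]

Final heap: [10, 40, 44, 44]


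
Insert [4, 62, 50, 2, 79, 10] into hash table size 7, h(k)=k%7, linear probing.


Insert 4: h=4 -> slot 4
Insert 62: h=6 -> slot 6
Insert 50: h=1 -> slot 1
Insert 2: h=2 -> slot 2
Insert 79: h=2, 1 probes -> slot 3
Insert 10: h=3, 2 probes -> slot 5

Table: [None, 50, 2, 79, 4, 10, 62]


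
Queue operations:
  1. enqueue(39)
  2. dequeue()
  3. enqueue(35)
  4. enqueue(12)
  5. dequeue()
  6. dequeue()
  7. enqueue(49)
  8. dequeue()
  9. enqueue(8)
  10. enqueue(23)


enqueue(39) -> [39]
dequeue()->39, []
enqueue(35) -> [35]
enqueue(12) -> [35, 12]
dequeue()->35, [12]
dequeue()->12, []
enqueue(49) -> [49]
dequeue()->49, []
enqueue(8) -> [8]
enqueue(23) -> [8, 23]

Final queue: [8, 23]


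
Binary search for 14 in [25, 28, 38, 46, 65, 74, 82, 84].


Step 1: lo=0, hi=7, mid=3, val=46
Step 2: lo=0, hi=2, mid=1, val=28
Step 3: lo=0, hi=0, mid=0, val=25

Not found


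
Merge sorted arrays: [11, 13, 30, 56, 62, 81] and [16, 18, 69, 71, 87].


Take 11 from A
Take 13 from A
Take 16 from B
Take 18 from B
Take 30 from A
Take 56 from A
Take 62 from A
Take 69 from B
Take 71 from B
Take 81 from A

Merged: [11, 13, 16, 18, 30, 56, 62, 69, 71, 81, 87]


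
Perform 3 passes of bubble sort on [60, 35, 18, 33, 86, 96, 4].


Initial: [60, 35, 18, 33, 86, 96, 4]
Pass 1: [35, 18, 33, 60, 86, 4, 96] (4 swaps)
Pass 2: [18, 33, 35, 60, 4, 86, 96] (3 swaps)
Pass 3: [18, 33, 35, 4, 60, 86, 96] (1 swaps)

After 3 passes: [18, 33, 35, 4, 60, 86, 96]


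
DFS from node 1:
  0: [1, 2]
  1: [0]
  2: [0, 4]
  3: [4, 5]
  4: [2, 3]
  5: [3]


Visit 1, push [0]
Visit 0, push [2]
Visit 2, push [4]
Visit 4, push [3]
Visit 3, push [5]
Visit 5, push []

DFS order: [1, 0, 2, 4, 3, 5]


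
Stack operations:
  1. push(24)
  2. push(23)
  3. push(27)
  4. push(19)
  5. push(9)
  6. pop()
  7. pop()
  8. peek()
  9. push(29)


push(24) -> [24]
push(23) -> [24, 23]
push(27) -> [24, 23, 27]
push(19) -> [24, 23, 27, 19]
push(9) -> [24, 23, 27, 19, 9]
pop()->9, [24, 23, 27, 19]
pop()->19, [24, 23, 27]
peek()->27
push(29) -> [24, 23, 27, 29]

Final stack: [24, 23, 27, 29]


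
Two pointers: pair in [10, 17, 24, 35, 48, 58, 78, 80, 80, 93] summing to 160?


lo=0(10)+hi=9(93)=103
lo=1(17)+hi=9(93)=110
lo=2(24)+hi=9(93)=117
lo=3(35)+hi=9(93)=128
lo=4(48)+hi=9(93)=141
lo=5(58)+hi=9(93)=151
lo=6(78)+hi=9(93)=171
lo=6(78)+hi=8(80)=158
lo=7(80)+hi=8(80)=160

Yes: 80+80=160


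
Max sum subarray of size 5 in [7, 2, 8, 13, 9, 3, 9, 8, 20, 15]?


[0:5]: 39
[1:6]: 35
[2:7]: 42
[3:8]: 42
[4:9]: 49
[5:10]: 55

Max: 55 at [5:10]


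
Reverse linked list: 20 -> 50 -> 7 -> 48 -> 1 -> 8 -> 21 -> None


Step 1: curr=20, set curr.next=prev(None) | reversed so far: 20
Step 2: curr=50, set curr.next=prev(20) | reversed so far: 50 -> 20
Step 3: curr=7, set curr.next=prev(50) | reversed so far: 7 -> 50 -> 20
Step 4: curr=48, set curr.next=prev(7) | reversed so far: 48 -> 7 -> 50 -> 20
Step 5: curr=1, set curr.next=prev(48) | reversed so far: 1 -> 48 -> 7 -> 50 -> 20
Step 6: curr=8, set curr.next=prev(1) | reversed so far: 8 -> 1 -> 48 -> 7 -> 50 -> 20
Step 7: curr=21, set curr.next=prev(8) | reversed so far: 21 -> 8 -> 1 -> 48 -> 7 -> 50 -> 20

21 -> 8 -> 1 -> 48 -> 7 -> 50 -> 20 -> None


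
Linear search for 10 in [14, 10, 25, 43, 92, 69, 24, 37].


i=0: 14!=10
i=1: 10==10 found!

Found at 1, 2 comps


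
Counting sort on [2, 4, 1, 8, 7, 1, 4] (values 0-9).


Input: [2, 4, 1, 8, 7, 1, 4]
Counts: [0, 2, 1, 0, 2, 0, 0, 1, 1, 0]

Sorted: [1, 1, 2, 4, 4, 7, 8]


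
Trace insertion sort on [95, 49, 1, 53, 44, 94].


Initial: [95, 49, 1, 53, 44, 94]
Insert 49: [49, 95, 1, 53, 44, 94]
Insert 1: [1, 49, 95, 53, 44, 94]
Insert 53: [1, 49, 53, 95, 44, 94]
Insert 44: [1, 44, 49, 53, 95, 94]
Insert 94: [1, 44, 49, 53, 94, 95]

Sorted: [1, 44, 49, 53, 94, 95]


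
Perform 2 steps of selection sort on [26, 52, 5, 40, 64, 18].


Initial: [26, 52, 5, 40, 64, 18]
Step 1: min=5 at 2
  Swap: [5, 52, 26, 40, 64, 18]
Step 2: min=18 at 5
  Swap: [5, 18, 26, 40, 64, 52]

After 2 steps: [5, 18, 26, 40, 64, 52]


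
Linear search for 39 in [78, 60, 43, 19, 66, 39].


i=0: 78!=39
i=1: 60!=39
i=2: 43!=39
i=3: 19!=39
i=4: 66!=39
i=5: 39==39 found!

Found at 5, 6 comps


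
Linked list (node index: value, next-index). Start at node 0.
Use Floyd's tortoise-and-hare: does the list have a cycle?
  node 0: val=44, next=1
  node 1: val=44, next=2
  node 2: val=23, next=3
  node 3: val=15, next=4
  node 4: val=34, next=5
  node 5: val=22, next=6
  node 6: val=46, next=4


Floyd's tortoise (slow, +1) and hare (fast, +2):
  init: slow=0, fast=0
  step 1: slow=1, fast=2
  step 2: slow=2, fast=4
  step 3: slow=3, fast=6
  step 4: slow=4, fast=5
  step 5: slow=5, fast=4
  step 6: slow=6, fast=6
  slow == fast at node 6: cycle detected

Cycle: yes


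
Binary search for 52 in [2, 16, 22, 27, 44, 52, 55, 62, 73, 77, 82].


Step 1: lo=0, hi=10, mid=5, val=52

Found at index 5


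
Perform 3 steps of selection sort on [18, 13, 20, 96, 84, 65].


Initial: [18, 13, 20, 96, 84, 65]
Step 1: min=13 at 1
  Swap: [13, 18, 20, 96, 84, 65]
Step 2: min=18 at 1
  Swap: [13, 18, 20, 96, 84, 65]
Step 3: min=20 at 2
  Swap: [13, 18, 20, 96, 84, 65]

After 3 steps: [13, 18, 20, 96, 84, 65]


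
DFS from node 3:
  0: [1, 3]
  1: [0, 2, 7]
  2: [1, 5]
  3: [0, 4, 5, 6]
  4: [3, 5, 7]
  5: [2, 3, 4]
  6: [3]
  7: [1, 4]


Visit 3, push [6, 5, 4, 0]
Visit 0, push [1]
Visit 1, push [7, 2]
Visit 2, push [5]
Visit 5, push [4]
Visit 4, push [7]
Visit 7, push []
Visit 6, push []

DFS order: [3, 0, 1, 2, 5, 4, 7, 6]


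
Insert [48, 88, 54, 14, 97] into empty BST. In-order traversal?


Insert 48: root
Insert 88: R from 48
Insert 54: R from 48 -> L from 88
Insert 14: L from 48
Insert 97: R from 48 -> R from 88

In-order: [14, 48, 54, 88, 97]


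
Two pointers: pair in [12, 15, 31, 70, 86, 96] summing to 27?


lo=0(12)+hi=5(96)=108
lo=0(12)+hi=4(86)=98
lo=0(12)+hi=3(70)=82
lo=0(12)+hi=2(31)=43
lo=0(12)+hi=1(15)=27

Yes: 12+15=27


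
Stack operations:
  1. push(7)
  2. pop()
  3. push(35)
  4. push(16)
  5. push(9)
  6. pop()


push(7) -> [7]
pop()->7, []
push(35) -> [35]
push(16) -> [35, 16]
push(9) -> [35, 16, 9]
pop()->9, [35, 16]

Final stack: [35, 16]


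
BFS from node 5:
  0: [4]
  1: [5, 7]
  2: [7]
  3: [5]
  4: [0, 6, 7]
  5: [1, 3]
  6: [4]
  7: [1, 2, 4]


Visit 5, enqueue [1, 3]
Visit 1, enqueue [7]
Visit 3, enqueue []
Visit 7, enqueue [2, 4]
Visit 2, enqueue []
Visit 4, enqueue [0, 6]
Visit 0, enqueue []
Visit 6, enqueue []

BFS order: [5, 1, 3, 7, 2, 4, 0, 6]


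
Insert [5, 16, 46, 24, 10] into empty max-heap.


Insert 5: [5]
Insert 16: [16, 5]
Insert 46: [46, 5, 16]
Insert 24: [46, 24, 16, 5]
Insert 10: [46, 24, 16, 5, 10]

Final heap: [46, 24, 16, 5, 10]


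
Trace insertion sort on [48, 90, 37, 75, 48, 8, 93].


Initial: [48, 90, 37, 75, 48, 8, 93]
Insert 90: [48, 90, 37, 75, 48, 8, 93]
Insert 37: [37, 48, 90, 75, 48, 8, 93]
Insert 75: [37, 48, 75, 90, 48, 8, 93]
Insert 48: [37, 48, 48, 75, 90, 8, 93]
Insert 8: [8, 37, 48, 48, 75, 90, 93]
Insert 93: [8, 37, 48, 48, 75, 90, 93]

Sorted: [8, 37, 48, 48, 75, 90, 93]


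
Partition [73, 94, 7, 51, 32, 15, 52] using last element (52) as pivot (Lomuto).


Pivot: 52
  7 <= 52: swap -> [7, 94, 73, 51, 32, 15, 52]
  51 <= 52: swap -> [7, 51, 73, 94, 32, 15, 52]
  32 <= 52: swap -> [7, 51, 32, 94, 73, 15, 52]
  15 <= 52: swap -> [7, 51, 32, 15, 73, 94, 52]
Place pivot at 4: [7, 51, 32, 15, 52, 94, 73]

Partitioned: [7, 51, 32, 15, 52, 94, 73]


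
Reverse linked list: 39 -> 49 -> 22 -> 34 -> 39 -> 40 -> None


Step 1: curr=39, set curr.next=prev(None) | reversed so far: 39
Step 2: curr=49, set curr.next=prev(39) | reversed so far: 49 -> 39
Step 3: curr=22, set curr.next=prev(49) | reversed so far: 22 -> 49 -> 39
Step 4: curr=34, set curr.next=prev(22) | reversed so far: 34 -> 22 -> 49 -> 39
Step 5: curr=39, set curr.next=prev(34) | reversed so far: 39 -> 34 -> 22 -> 49 -> 39
Step 6: curr=40, set curr.next=prev(39) | reversed so far: 40 -> 39 -> 34 -> 22 -> 49 -> 39

40 -> 39 -> 34 -> 22 -> 49 -> 39 -> None


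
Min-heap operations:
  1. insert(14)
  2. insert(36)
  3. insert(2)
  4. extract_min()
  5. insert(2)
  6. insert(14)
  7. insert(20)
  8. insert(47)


insert(14) -> [14]
insert(36) -> [14, 36]
insert(2) -> [2, 36, 14]
extract_min()->2, [14, 36]
insert(2) -> [2, 36, 14]
insert(14) -> [2, 14, 14, 36]
insert(20) -> [2, 14, 14, 36, 20]
insert(47) -> [2, 14, 14, 36, 20, 47]

Final heap: [2, 14, 14, 36, 20, 47]


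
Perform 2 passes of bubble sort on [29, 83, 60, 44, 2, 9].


Initial: [29, 83, 60, 44, 2, 9]
Pass 1: [29, 60, 44, 2, 9, 83] (4 swaps)
Pass 2: [29, 44, 2, 9, 60, 83] (3 swaps)

After 2 passes: [29, 44, 2, 9, 60, 83]


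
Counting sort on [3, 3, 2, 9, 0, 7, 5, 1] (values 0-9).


Input: [3, 3, 2, 9, 0, 7, 5, 1]
Counts: [1, 1, 1, 2, 0, 1, 0, 1, 0, 1]

Sorted: [0, 1, 2, 3, 3, 5, 7, 9]


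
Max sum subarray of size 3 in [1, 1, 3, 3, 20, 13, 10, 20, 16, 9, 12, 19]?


[0:3]: 5
[1:4]: 7
[2:5]: 26
[3:6]: 36
[4:7]: 43
[5:8]: 43
[6:9]: 46
[7:10]: 45
[8:11]: 37
[9:12]: 40

Max: 46 at [6:9]


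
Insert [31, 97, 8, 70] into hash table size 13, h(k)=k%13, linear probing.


Insert 31: h=5 -> slot 5
Insert 97: h=6 -> slot 6
Insert 8: h=8 -> slot 8
Insert 70: h=5, 2 probes -> slot 7

Table: [None, None, None, None, None, 31, 97, 70, 8, None, None, None, None]


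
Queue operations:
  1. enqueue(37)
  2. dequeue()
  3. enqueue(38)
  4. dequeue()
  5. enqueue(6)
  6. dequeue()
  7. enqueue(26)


enqueue(37) -> [37]
dequeue()->37, []
enqueue(38) -> [38]
dequeue()->38, []
enqueue(6) -> [6]
dequeue()->6, []
enqueue(26) -> [26]

Final queue: [26]


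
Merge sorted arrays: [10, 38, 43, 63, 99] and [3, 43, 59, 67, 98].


Take 3 from B
Take 10 from A
Take 38 from A
Take 43 from A
Take 43 from B
Take 59 from B
Take 63 from A
Take 67 from B
Take 98 from B

Merged: [3, 10, 38, 43, 43, 59, 63, 67, 98, 99]


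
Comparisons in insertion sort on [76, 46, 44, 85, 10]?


Algorithm: insertion sort
Input: [76, 46, 44, 85, 10]
Sorted: [10, 44, 46, 76, 85]

8


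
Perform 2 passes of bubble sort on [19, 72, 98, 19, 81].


Initial: [19, 72, 98, 19, 81]
Pass 1: [19, 72, 19, 81, 98] (2 swaps)
Pass 2: [19, 19, 72, 81, 98] (1 swaps)

After 2 passes: [19, 19, 72, 81, 98]
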